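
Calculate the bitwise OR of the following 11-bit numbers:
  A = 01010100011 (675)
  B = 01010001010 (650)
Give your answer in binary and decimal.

Apply | to each column (1 where either bit is 1):
  01010100011
| 01010001010
-------------
  01010101011

Answer: 01010101011 (683)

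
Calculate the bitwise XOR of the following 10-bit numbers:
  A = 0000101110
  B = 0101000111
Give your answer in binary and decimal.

Apply ^ to each column (1 where bits differ):
  0000101110
^ 0101000111
------------
  0101101001

Answer: 0101101001 (361)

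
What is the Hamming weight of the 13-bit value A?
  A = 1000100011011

1000100011011
1-bits at positions (from bit 0 = LSB): 0, 1, 3, 4, 8, 12
Count = 6

Answer: 6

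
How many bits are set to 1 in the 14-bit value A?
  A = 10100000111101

10100000111101
1-bits at positions (from bit 0 = LSB): 0, 2, 3, 4, 5, 11, 13
Count = 7

Answer: 7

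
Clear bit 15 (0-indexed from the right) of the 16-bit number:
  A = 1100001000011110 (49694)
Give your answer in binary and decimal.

Mask = ~(1 << 15) = 0111111111111111
Bit 15 of A is 1, so AND-ing with the mask clears it to 0.
  1100001000011110
& 0111111111111111
------------------
  0100001000011110

Answer: 0100001000011110 (16926)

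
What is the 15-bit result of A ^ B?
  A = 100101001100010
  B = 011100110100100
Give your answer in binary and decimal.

Apply ^ to each column (1 where bits differ):
  100101001100010
^ 011100110100100
-----------------
  111001111000110

Answer: 111001111000110 (29638)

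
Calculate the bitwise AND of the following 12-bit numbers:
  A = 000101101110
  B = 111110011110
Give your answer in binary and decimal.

Apply & to each column (1 only where both bits are 1):
  000101101110
& 111110011110
--------------
  000100001110

Answer: 000100001110 (270)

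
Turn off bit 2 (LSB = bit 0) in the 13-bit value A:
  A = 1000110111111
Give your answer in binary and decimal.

Mask = ~(1 << 2) = 1111111111011
Bit 2 of A is 1, so AND-ing with the mask clears it to 0.
  1000110111111
& 1111111111011
---------------
  1000110111011

Answer: 1000110111011 (4539)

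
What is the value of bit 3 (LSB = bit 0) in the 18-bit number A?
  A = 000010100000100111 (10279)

Bit 3 is the 4th from the right.
  000010100000100111
                ^
That bit is 0.

Answer: 0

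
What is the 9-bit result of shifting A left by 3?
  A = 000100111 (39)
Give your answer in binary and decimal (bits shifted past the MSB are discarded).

Shift left by 3: drop the top 3 bit(s), append 3 zero(s) on the right.
  000100111  ->  discard [000], keep [100111], append 000
= 100111000

Answer: 100111000 (312)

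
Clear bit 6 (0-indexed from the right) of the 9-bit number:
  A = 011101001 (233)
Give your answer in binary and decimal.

Mask = ~(1 << 6) = 110111111
Bit 6 of A is 1, so AND-ing with the mask clears it to 0.
  011101001
& 110111111
-----------
  010101001

Answer: 010101001 (169)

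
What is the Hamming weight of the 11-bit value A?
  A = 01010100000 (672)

01010100000
1-bits at positions (from bit 0 = LSB): 5, 7, 9
Count = 3

Answer: 3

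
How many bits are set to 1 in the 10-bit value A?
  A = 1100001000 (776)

1100001000
1-bits at positions (from bit 0 = LSB): 3, 8, 9
Count = 3

Answer: 3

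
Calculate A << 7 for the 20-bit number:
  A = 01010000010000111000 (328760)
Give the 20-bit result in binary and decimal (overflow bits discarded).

Shift left by 7: drop the top 7 bit(s), append 7 zero(s) on the right.
  01010000010000111000  ->  discard [0101000], keep [0010000111000], append 0000000
= 00100001110000000000

Answer: 00100001110000000000 (138240)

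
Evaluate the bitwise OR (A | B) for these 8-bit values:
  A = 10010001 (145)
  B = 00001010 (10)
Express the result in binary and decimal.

Apply | to each column (1 where either bit is 1):
  10010001
| 00001010
----------
  10011011

Answer: 10011011 (155)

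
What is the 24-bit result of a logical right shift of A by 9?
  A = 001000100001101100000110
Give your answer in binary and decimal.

Logical shift right by 9: drop the bottom 9 bit(s), prepend 9 zero(s) on the left.
  001000100001101100000110  ->  keep [001000100001101], discard [100000110], prepend 000000000
= 000000000001000100001101

Answer: 000000000001000100001101 (4365)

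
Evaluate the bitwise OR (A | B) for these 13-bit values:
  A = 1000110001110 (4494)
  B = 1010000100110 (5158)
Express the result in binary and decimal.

Apply | to each column (1 where either bit is 1):
  1000110001110
| 1010000100110
---------------
  1010110101110

Answer: 1010110101110 (5550)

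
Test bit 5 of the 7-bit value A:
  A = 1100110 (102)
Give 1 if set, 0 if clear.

Bit 5 is the 6th from the right.
  1100110
   ^
That bit is 1.

Answer: 1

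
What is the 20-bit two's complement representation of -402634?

1. Binary of +402634:  01100010010011001010
2. Invert bits:     10011101101100110101
3. Add 1:           10011101101100110110

Answer: 10011101101100110110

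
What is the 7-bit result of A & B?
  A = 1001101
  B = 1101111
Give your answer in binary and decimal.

Apply & to each column (1 only where both bits are 1):
  1001101
& 1101111
---------
  1001101

Answer: 1001101 (77)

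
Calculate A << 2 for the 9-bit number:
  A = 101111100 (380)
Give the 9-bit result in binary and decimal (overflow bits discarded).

Shift left by 2: drop the top 2 bit(s), append 2 zero(s) on the right.
  101111100  ->  discard [10], keep [1111100], append 00
= 111110000

Answer: 111110000 (496)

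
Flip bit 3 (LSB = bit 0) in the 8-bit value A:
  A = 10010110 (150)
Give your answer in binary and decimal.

Mask = 1 << 3 = 00001000
Bit 3 of A is 0; XOR with the mask flips it to 1.
  10010110
^ 00001000
----------
  10011110

Answer: 10011110 (158)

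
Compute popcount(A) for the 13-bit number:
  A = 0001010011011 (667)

0001010011011
1-bits at positions (from bit 0 = LSB): 0, 1, 3, 4, 7, 9
Count = 6

Answer: 6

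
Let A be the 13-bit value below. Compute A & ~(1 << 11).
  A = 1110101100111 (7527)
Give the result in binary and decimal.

Mask = ~(1 << 11) = 1011111111111
Bit 11 of A is 1, so AND-ing with the mask clears it to 0.
  1110101100111
& 1011111111111
---------------
  1010101100111

Answer: 1010101100111 (5479)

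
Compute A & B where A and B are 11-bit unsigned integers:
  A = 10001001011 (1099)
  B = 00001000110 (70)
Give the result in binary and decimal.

Apply & to each column (1 only where both bits are 1):
  10001001011
& 00001000110
-------------
  00001000010

Answer: 00001000010 (66)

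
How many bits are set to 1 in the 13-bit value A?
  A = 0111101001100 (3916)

0111101001100
1-bits at positions (from bit 0 = LSB): 2, 3, 6, 8, 9, 10, 11
Count = 7

Answer: 7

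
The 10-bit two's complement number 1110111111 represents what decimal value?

MSB is 1, so the value is negative. Find the magnitude:
1. Invert bits:  0001000000
2. Add 1:        0001000001  = 65
3. Apply sign:   -65

Answer: -65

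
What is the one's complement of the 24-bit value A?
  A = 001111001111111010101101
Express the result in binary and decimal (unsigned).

Flip each bit (0->1, 1->0):
  001111001111111010101101
  110000110000000101010010

Answer: 110000110000000101010010 (12779858)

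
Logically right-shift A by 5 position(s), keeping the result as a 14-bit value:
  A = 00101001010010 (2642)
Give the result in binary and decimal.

Logical shift right by 5: drop the bottom 5 bit(s), prepend 5 zero(s) on the left.
  00101001010010  ->  keep [001010010], discard [10010], prepend 00000
= 00000001010010

Answer: 00000001010010 (82)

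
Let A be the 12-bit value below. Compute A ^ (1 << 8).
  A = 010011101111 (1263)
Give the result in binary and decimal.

Mask = 1 << 8 = 000100000000
Bit 8 of A is 0; XOR with the mask flips it to 1.
  010011101111
^ 000100000000
--------------
  010111101111

Answer: 010111101111 (1519)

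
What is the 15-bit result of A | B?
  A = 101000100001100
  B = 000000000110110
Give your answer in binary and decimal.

Apply | to each column (1 where either bit is 1):
  101000100001100
| 000000000110110
-----------------
  101000100111110

Answer: 101000100111110 (20798)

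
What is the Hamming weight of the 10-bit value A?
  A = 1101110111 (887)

1101110111
1-bits at positions (from bit 0 = LSB): 0, 1, 2, 4, 5, 6, 8, 9
Count = 8

Answer: 8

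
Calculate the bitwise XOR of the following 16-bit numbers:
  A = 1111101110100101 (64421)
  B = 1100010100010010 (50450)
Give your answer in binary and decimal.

Apply ^ to each column (1 where bits differ):
  1111101110100101
^ 1100010100010010
------------------
  0011111010110111

Answer: 0011111010110111 (16055)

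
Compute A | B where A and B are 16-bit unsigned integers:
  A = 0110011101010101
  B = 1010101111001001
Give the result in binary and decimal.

Apply | to each column (1 where either bit is 1):
  0110011101010101
| 1010101111001001
------------------
  1110111111011101

Answer: 1110111111011101 (61405)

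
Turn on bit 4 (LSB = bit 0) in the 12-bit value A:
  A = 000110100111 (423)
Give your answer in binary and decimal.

Mask = 1 << 4 = 000000010000
Bit 4 of A is 0, so OR-ing with the mask flips it to 1.
  000110100111
| 000000010000
--------------
  000110110111

Answer: 000110110111 (439)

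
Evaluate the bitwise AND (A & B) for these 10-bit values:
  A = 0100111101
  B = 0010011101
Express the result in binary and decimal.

Apply & to each column (1 only where both bits are 1):
  0100111101
& 0010011101
------------
  0000011101

Answer: 0000011101 (29)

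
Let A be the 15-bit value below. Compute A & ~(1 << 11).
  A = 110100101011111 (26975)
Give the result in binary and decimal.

Mask = ~(1 << 11) = 111011111111111
Bit 11 of A is 1, so AND-ing with the mask clears it to 0.
  110100101011111
& 111011111111111
-----------------
  110000101011111

Answer: 110000101011111 (24927)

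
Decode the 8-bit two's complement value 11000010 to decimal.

MSB is 1, so the value is negative. Find the magnitude:
1. Invert bits:  00111101
2. Add 1:        00111110  = 62
3. Apply sign:   -62

Answer: -62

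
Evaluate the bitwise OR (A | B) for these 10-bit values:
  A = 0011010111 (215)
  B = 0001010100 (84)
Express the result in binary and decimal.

Apply | to each column (1 where either bit is 1):
  0011010111
| 0001010100
------------
  0011010111

Answer: 0011010111 (215)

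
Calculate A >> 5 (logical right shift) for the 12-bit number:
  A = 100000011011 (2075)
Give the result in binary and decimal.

Logical shift right by 5: drop the bottom 5 bit(s), prepend 5 zero(s) on the left.
  100000011011  ->  keep [1000000], discard [11011], prepend 00000
= 000001000000

Answer: 000001000000 (64)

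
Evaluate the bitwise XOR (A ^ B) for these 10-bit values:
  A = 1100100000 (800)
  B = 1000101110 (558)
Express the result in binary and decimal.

Apply ^ to each column (1 where bits differ):
  1100100000
^ 1000101110
------------
  0100001110

Answer: 0100001110 (270)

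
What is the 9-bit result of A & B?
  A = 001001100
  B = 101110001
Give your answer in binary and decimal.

Apply & to each column (1 only where both bits are 1):
  001001100
& 101110001
-----------
  001000000

Answer: 001000000 (64)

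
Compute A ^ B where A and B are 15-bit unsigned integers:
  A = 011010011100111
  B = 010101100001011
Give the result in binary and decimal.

Apply ^ to each column (1 where bits differ):
  011010011100111
^ 010101100001011
-----------------
  001111111101100

Answer: 001111111101100 (8172)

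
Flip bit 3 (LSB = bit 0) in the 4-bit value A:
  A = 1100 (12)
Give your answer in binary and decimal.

Mask = 1 << 3 = 1000
Bit 3 of A is 1; XOR with the mask flips it to 0.
  1100
^ 1000
------
  0100

Answer: 0100 (4)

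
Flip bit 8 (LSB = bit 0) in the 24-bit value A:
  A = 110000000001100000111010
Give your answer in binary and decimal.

Mask = 1 << 8 = 000000000000000100000000
Bit 8 of A is 0; XOR with the mask flips it to 1.
  110000000001100000111010
^ 000000000000000100000000
--------------------------
  110000000001100100111010

Answer: 110000000001100100111010 (12589370)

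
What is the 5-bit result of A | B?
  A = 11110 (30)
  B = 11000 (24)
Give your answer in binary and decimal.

Apply | to each column (1 where either bit is 1):
  11110
| 11000
-------
  11110

Answer: 11110 (30)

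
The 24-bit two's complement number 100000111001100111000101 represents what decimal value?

MSB is 1, so the value is negative. Find the magnitude:
1. Invert bits:  011111000110011000111010
2. Add 1:        011111000110011000111011  = 8152635
3. Apply sign:   -8152635

Answer: -8152635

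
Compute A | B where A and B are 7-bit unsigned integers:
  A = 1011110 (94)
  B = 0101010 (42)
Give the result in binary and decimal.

Apply | to each column (1 where either bit is 1):
  1011110
| 0101010
---------
  1111110

Answer: 1111110 (126)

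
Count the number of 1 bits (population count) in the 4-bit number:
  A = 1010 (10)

1010
1-bits at positions (from bit 0 = LSB): 1, 3
Count = 2

Answer: 2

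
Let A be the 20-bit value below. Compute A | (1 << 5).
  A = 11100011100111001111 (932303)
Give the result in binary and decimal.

Mask = 1 << 5 = 00000000000000100000
Bit 5 of A is 0, so OR-ing with the mask flips it to 1.
  11100011100111001111
| 00000000000000100000
----------------------
  11100011100111101111

Answer: 11100011100111101111 (932335)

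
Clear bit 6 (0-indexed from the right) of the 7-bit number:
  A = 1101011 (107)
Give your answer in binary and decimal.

Mask = ~(1 << 6) = 0111111
Bit 6 of A is 1, so AND-ing with the mask clears it to 0.
  1101011
& 0111111
---------
  0101011

Answer: 0101011 (43)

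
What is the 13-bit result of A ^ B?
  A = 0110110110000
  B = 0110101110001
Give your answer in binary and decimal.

Apply ^ to each column (1 where bits differ):
  0110110110000
^ 0110101110001
---------------
  0000011000001

Answer: 0000011000001 (193)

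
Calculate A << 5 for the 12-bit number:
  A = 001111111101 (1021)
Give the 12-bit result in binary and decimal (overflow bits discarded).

Shift left by 5: drop the top 5 bit(s), append 5 zero(s) on the right.
  001111111101  ->  discard [00111], keep [1111101], append 00000
= 111110100000

Answer: 111110100000 (4000)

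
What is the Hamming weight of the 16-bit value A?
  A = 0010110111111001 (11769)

0010110111111001
1-bits at positions (from bit 0 = LSB): 0, 3, 4, 5, 6, 7, 8, 10, 11, 13
Count = 10

Answer: 10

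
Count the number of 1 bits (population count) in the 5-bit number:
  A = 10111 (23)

10111
1-bits at positions (from bit 0 = LSB): 0, 1, 2, 4
Count = 4

Answer: 4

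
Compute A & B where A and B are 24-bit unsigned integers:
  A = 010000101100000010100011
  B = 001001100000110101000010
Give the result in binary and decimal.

Apply & to each column (1 only where both bits are 1):
  010000101100000010100011
& 001001100000110101000010
--------------------------
  000000100000000000000010

Answer: 000000100000000000000010 (131074)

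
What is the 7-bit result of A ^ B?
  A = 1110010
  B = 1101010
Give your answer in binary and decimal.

Apply ^ to each column (1 where bits differ):
  1110010
^ 1101010
---------
  0011000

Answer: 0011000 (24)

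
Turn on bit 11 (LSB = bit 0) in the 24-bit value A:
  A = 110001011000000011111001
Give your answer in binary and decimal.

Mask = 1 << 11 = 000000000000100000000000
Bit 11 of A is 0, so OR-ing with the mask flips it to 1.
  110001011000000011111001
| 000000000000100000000000
--------------------------
  110001011000100011111001

Answer: 110001011000100011111001 (12945657)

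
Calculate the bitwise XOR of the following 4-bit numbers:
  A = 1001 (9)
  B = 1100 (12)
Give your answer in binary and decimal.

Apply ^ to each column (1 where bits differ):
  1001
^ 1100
------
  0101

Answer: 0101 (5)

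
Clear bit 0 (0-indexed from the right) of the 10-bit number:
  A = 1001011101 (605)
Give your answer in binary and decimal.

Mask = ~(1 << 0) = 1111111110
Bit 0 of A is 1, so AND-ing with the mask clears it to 0.
  1001011101
& 1111111110
------------
  1001011100

Answer: 1001011100 (604)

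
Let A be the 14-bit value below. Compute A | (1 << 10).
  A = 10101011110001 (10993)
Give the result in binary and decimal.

Mask = 1 << 10 = 00010000000000
Bit 10 of A is 0, so OR-ing with the mask flips it to 1.
  10101011110001
| 00010000000000
----------------
  10111011110001

Answer: 10111011110001 (12017)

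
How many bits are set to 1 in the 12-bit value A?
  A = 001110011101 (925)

001110011101
1-bits at positions (from bit 0 = LSB): 0, 2, 3, 4, 7, 8, 9
Count = 7

Answer: 7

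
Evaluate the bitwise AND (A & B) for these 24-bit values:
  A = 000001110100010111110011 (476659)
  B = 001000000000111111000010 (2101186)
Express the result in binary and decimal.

Apply & to each column (1 only where both bits are 1):
  000001110100010111110011
& 001000000000111111000010
--------------------------
  000000000000010111000010

Answer: 000000000000010111000010 (1474)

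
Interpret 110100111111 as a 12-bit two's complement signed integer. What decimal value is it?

MSB is 1, so the value is negative. Find the magnitude:
1. Invert bits:  001011000000
2. Add 1:        001011000001  = 705
3. Apply sign:   -705

Answer: -705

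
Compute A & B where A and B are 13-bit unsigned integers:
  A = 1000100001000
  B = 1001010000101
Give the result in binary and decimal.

Apply & to each column (1 only where both bits are 1):
  1000100001000
& 1001010000101
---------------
  1000000000000

Answer: 1000000000000 (4096)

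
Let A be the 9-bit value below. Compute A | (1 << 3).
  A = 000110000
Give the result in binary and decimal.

Mask = 1 << 3 = 000001000
Bit 3 of A is 0, so OR-ing with the mask flips it to 1.
  000110000
| 000001000
-----------
  000111000

Answer: 000111000 (56)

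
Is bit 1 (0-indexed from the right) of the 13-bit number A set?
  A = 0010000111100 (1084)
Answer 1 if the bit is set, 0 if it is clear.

Bit 1 is the 2nd from the right.
  0010000111100
             ^
That bit is 0.

Answer: 0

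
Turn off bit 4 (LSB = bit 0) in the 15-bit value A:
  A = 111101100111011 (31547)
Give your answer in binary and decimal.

Mask = ~(1 << 4) = 111111111101111
Bit 4 of A is 1, so AND-ing with the mask clears it to 0.
  111101100111011
& 111111111101111
-----------------
  111101100101011

Answer: 111101100101011 (31531)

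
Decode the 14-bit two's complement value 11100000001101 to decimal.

MSB is 1, so the value is negative. Find the magnitude:
1. Invert bits:  00011111110010
2. Add 1:        00011111110011  = 2035
3. Apply sign:   -2035

Answer: -2035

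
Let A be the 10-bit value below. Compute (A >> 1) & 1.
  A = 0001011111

Bit 1 is the 2nd from the right.
  0001011111
          ^
That bit is 1.

Answer: 1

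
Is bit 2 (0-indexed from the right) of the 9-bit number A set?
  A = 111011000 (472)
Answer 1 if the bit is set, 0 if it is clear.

Bit 2 is the 3rd from the right.
  111011000
        ^
That bit is 0.

Answer: 0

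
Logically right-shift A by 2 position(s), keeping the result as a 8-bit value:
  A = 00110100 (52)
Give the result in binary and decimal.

Logical shift right by 2: drop the bottom 2 bit(s), prepend 2 zero(s) on the left.
  00110100  ->  keep [001101], discard [00], prepend 00
= 00001101

Answer: 00001101 (13)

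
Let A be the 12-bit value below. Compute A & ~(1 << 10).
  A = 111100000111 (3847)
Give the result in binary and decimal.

Mask = ~(1 << 10) = 101111111111
Bit 10 of A is 1, so AND-ing with the mask clears it to 0.
  111100000111
& 101111111111
--------------
  101100000111

Answer: 101100000111 (2823)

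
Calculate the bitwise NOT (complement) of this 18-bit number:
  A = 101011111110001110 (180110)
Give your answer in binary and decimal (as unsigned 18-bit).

Flip each bit (0->1, 1->0):
  101011111110001110
  010100000001110001

Answer: 010100000001110001 (82033)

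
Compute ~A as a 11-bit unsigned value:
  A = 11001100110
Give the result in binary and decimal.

Flip each bit (0->1, 1->0):
  11001100110
  00110011001

Answer: 00110011001 (409)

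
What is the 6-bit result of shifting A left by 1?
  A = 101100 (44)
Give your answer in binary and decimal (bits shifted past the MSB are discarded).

Shift left by 1: drop the top 1 bit(s), append 1 zero(s) on the right.
  101100  ->  discard [1], keep [01100], append 0
= 011000

Answer: 011000 (24)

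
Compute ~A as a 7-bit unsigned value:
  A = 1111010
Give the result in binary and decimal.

Flip each bit (0->1, 1->0):
  1111010
  0000101

Answer: 0000101 (5)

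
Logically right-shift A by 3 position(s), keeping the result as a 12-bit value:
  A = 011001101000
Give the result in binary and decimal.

Logical shift right by 3: drop the bottom 3 bit(s), prepend 3 zero(s) on the left.
  011001101000  ->  keep [011001101], discard [000], prepend 000
= 000011001101

Answer: 000011001101 (205)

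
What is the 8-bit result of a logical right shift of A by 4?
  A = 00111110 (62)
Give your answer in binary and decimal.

Logical shift right by 4: drop the bottom 4 bit(s), prepend 4 zero(s) on the left.
  00111110  ->  keep [0011], discard [1110], prepend 0000
= 00000011

Answer: 00000011 (3)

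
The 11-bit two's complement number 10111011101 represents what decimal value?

MSB is 1, so the value is negative. Find the magnitude:
1. Invert bits:  01000100010
2. Add 1:        01000100011  = 547
3. Apply sign:   -547

Answer: -547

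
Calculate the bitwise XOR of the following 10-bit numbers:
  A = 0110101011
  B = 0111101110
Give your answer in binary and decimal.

Apply ^ to each column (1 where bits differ):
  0110101011
^ 0111101110
------------
  0001000101

Answer: 0001000101 (69)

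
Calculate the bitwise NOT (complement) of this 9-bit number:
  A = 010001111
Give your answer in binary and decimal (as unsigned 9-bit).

Flip each bit (0->1, 1->0):
  010001111
  101110000

Answer: 101110000 (368)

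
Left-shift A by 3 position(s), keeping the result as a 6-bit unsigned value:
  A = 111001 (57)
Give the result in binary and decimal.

Shift left by 3: drop the top 3 bit(s), append 3 zero(s) on the right.
  111001  ->  discard [111], keep [001], append 000
= 001000

Answer: 001000 (8)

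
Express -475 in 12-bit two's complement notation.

1. Binary of +475:  000111011011
2. Invert bits:     111000100100
3. Add 1:           111000100101

Answer: 111000100101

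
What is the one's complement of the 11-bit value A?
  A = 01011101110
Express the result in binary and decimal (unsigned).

Flip each bit (0->1, 1->0):
  01011101110
  10100010001

Answer: 10100010001 (1297)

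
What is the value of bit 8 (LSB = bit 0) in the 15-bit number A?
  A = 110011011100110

Bit 8 is the 9th from the right.
  110011011100110
        ^
That bit is 0.

Answer: 0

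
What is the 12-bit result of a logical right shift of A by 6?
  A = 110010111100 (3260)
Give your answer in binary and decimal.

Logical shift right by 6: drop the bottom 6 bit(s), prepend 6 zero(s) on the left.
  110010111100  ->  keep [110010], discard [111100], prepend 000000
= 000000110010

Answer: 000000110010 (50)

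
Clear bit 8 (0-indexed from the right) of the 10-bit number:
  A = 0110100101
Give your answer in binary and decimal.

Mask = ~(1 << 8) = 1011111111
Bit 8 of A is 1, so AND-ing with the mask clears it to 0.
  0110100101
& 1011111111
------------
  0010100101

Answer: 0010100101 (165)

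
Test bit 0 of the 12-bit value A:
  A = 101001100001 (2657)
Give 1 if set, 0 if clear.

Bit 0 is the 1st from the right.
  101001100001
             ^
That bit is 1.

Answer: 1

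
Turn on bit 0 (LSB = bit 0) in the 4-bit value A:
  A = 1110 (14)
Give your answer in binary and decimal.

Mask = 1 << 0 = 0001
Bit 0 of A is 0, so OR-ing with the mask flips it to 1.
  1110
| 0001
------
  1111

Answer: 1111 (15)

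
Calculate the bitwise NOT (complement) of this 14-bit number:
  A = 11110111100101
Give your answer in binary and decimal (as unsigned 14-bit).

Flip each bit (0->1, 1->0):
  11110111100101
  00001000011010

Answer: 00001000011010 (538)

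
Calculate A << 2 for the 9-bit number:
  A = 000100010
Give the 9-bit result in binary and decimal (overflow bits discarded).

Shift left by 2: drop the top 2 bit(s), append 2 zero(s) on the right.
  000100010  ->  discard [00], keep [0100010], append 00
= 010001000

Answer: 010001000 (136)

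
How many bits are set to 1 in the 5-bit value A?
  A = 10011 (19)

10011
1-bits at positions (from bit 0 = LSB): 0, 1, 4
Count = 3

Answer: 3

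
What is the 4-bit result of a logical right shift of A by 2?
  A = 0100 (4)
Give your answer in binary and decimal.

Logical shift right by 2: drop the bottom 2 bit(s), prepend 2 zero(s) on the left.
  0100  ->  keep [01], discard [00], prepend 00
= 0001

Answer: 0001 (1)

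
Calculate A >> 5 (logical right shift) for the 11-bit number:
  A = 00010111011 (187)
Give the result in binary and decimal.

Logical shift right by 5: drop the bottom 5 bit(s), prepend 5 zero(s) on the left.
  00010111011  ->  keep [000101], discard [11011], prepend 00000
= 00000000101

Answer: 00000000101 (5)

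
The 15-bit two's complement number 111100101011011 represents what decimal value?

MSB is 1, so the value is negative. Find the magnitude:
1. Invert bits:  000011010100100
2. Add 1:        000011010100101  = 1701
3. Apply sign:   -1701

Answer: -1701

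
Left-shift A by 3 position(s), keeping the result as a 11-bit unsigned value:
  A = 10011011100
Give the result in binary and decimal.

Shift left by 3: drop the top 3 bit(s), append 3 zero(s) on the right.
  10011011100  ->  discard [100], keep [11011100], append 000
= 11011100000

Answer: 11011100000 (1760)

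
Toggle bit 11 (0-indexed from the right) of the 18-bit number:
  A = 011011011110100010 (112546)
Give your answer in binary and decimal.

Mask = 1 << 11 = 000000100000000000
Bit 11 of A is 0; XOR with the mask flips it to 1.
  011011011110100010
^ 000000100000000000
--------------------
  011011111110100010

Answer: 011011111110100010 (114594)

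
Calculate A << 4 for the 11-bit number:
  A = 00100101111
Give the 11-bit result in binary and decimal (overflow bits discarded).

Shift left by 4: drop the top 4 bit(s), append 4 zero(s) on the right.
  00100101111  ->  discard [0010], keep [0101111], append 0000
= 01011110000

Answer: 01011110000 (752)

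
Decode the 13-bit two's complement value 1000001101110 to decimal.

MSB is 1, so the value is negative. Find the magnitude:
1. Invert bits:  0111110010001
2. Add 1:        0111110010010  = 3986
3. Apply sign:   -3986

Answer: -3986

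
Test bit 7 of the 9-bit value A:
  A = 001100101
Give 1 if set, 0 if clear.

Bit 7 is the 8th from the right.
  001100101
   ^
That bit is 0.

Answer: 0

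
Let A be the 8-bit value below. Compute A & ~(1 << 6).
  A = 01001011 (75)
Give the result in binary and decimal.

Mask = ~(1 << 6) = 10111111
Bit 6 of A is 1, so AND-ing with the mask clears it to 0.
  01001011
& 10111111
----------
  00001011

Answer: 00001011 (11)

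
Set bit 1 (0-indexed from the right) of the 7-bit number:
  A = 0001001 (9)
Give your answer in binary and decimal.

Mask = 1 << 1 = 0000010
Bit 1 of A is 0, so OR-ing with the mask flips it to 1.
  0001001
| 0000010
---------
  0001011

Answer: 0001011 (11)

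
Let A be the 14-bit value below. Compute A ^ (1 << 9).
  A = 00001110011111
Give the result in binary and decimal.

Mask = 1 << 9 = 00001000000000
Bit 9 of A is 1; XOR with the mask flips it to 0.
  00001110011111
^ 00001000000000
----------------
  00000110011111

Answer: 00000110011111 (415)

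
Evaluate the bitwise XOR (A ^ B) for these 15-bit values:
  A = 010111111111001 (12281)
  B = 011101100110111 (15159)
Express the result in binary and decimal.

Apply ^ to each column (1 where bits differ):
  010111111111001
^ 011101100110111
-----------------
  001010011001110

Answer: 001010011001110 (5326)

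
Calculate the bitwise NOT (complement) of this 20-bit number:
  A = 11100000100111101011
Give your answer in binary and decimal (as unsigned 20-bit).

Flip each bit (0->1, 1->0):
  11100000100111101011
  00011111011000010100

Answer: 00011111011000010100 (128532)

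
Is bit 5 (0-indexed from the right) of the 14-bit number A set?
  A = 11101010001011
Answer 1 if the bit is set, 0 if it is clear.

Bit 5 is the 6th from the right.
  11101010001011
          ^
That bit is 0.

Answer: 0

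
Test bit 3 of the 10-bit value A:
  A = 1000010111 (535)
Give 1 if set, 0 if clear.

Bit 3 is the 4th from the right.
  1000010111
        ^
That bit is 0.

Answer: 0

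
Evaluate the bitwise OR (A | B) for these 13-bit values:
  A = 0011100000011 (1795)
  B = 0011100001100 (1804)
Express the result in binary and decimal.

Apply | to each column (1 where either bit is 1):
  0011100000011
| 0011100001100
---------------
  0011100001111

Answer: 0011100001111 (1807)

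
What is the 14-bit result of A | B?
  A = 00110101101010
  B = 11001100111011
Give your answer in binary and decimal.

Apply | to each column (1 where either bit is 1):
  00110101101010
| 11001100111011
----------------
  11111101111011

Answer: 11111101111011 (16251)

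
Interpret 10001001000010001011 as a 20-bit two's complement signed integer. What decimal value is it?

MSB is 1, so the value is negative. Find the magnitude:
1. Invert bits:  01110110111101110100
2. Add 1:        01110110111101110101  = 487285
3. Apply sign:   -487285

Answer: -487285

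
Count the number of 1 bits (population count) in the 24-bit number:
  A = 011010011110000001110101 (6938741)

011010011110000001110101
1-bits at positions (from bit 0 = LSB): 0, 2, 4, 5, 6, 13, 14, 15, 16, 19, 21, 22
Count = 12

Answer: 12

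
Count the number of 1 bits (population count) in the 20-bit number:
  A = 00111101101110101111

00111101101110101111
1-bits at positions (from bit 0 = LSB): 0, 1, 2, 3, 5, 7, 8, 9, 11, 12, 14, 15, 16, 17
Count = 14

Answer: 14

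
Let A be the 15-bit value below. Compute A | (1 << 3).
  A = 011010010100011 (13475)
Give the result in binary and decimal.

Mask = 1 << 3 = 000000000001000
Bit 3 of A is 0, so OR-ing with the mask flips it to 1.
  011010010100011
| 000000000001000
-----------------
  011010010101011

Answer: 011010010101011 (13483)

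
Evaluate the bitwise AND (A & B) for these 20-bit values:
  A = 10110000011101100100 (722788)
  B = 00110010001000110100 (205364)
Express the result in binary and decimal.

Apply & to each column (1 only where both bits are 1):
  10110000011101100100
& 00110010001000110100
----------------------
  00110000001000100100

Answer: 00110000001000100100 (197156)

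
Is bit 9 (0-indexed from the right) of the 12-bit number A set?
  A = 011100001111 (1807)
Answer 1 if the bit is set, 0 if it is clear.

Bit 9 is the 10th from the right.
  011100001111
    ^
That bit is 1.

Answer: 1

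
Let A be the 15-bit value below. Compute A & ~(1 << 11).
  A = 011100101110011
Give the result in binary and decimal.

Mask = ~(1 << 11) = 111011111111111
Bit 11 of A is 1, so AND-ing with the mask clears it to 0.
  011100101110011
& 111011111111111
-----------------
  011000101110011

Answer: 011000101110011 (12659)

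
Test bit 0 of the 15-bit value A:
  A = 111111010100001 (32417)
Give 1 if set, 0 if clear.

Bit 0 is the 1st from the right.
  111111010100001
                ^
That bit is 1.

Answer: 1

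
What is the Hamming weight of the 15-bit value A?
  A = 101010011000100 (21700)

101010011000100
1-bits at positions (from bit 0 = LSB): 2, 6, 7, 10, 12, 14
Count = 6

Answer: 6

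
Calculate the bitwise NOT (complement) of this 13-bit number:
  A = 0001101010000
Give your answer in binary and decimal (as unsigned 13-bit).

Flip each bit (0->1, 1->0):
  0001101010000
  1110010101111

Answer: 1110010101111 (7343)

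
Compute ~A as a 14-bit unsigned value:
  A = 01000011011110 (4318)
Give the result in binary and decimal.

Flip each bit (0->1, 1->0):
  01000011011110
  10111100100001

Answer: 10111100100001 (12065)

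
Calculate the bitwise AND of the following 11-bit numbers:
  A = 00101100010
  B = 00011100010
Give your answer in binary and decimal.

Apply & to each column (1 only where both bits are 1):
  00101100010
& 00011100010
-------------
  00001100010

Answer: 00001100010 (98)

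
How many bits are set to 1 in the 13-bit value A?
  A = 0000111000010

0000111000010
1-bits at positions (from bit 0 = LSB): 1, 6, 7, 8
Count = 4

Answer: 4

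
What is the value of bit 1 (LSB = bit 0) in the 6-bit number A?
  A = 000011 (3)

Bit 1 is the 2nd from the right.
  000011
      ^
That bit is 1.

Answer: 1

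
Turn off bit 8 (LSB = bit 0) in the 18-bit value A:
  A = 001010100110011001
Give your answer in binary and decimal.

Mask = ~(1 << 8) = 111111111011111111
Bit 8 of A is 1, so AND-ing with the mask clears it to 0.
  001010100110011001
& 111111111011111111
--------------------
  001010100010011001

Answer: 001010100010011001 (43161)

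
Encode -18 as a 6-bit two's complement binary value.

1. Binary of +18:  010010
2. Invert bits:     101101
3. Add 1:           101110

Answer: 101110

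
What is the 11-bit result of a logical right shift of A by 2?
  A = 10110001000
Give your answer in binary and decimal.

Logical shift right by 2: drop the bottom 2 bit(s), prepend 2 zero(s) on the left.
  10110001000  ->  keep [101100010], discard [00], prepend 00
= 00101100010

Answer: 00101100010 (354)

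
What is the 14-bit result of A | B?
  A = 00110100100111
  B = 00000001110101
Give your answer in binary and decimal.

Apply | to each column (1 where either bit is 1):
  00110100100111
| 00000001110101
----------------
  00110101110111

Answer: 00110101110111 (3447)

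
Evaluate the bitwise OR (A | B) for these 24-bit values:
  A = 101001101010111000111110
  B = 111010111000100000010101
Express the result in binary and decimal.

Apply | to each column (1 where either bit is 1):
  101001101010111000111110
| 111010111000100000010101
--------------------------
  111011111010111000111111

Answer: 111011111010111000111111 (15707711)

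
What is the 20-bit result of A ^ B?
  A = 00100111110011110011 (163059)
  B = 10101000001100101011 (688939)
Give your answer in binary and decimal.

Apply ^ to each column (1 where bits differ):
  00100111110011110011
^ 10101000001100101011
----------------------
  10001111111111011000

Answer: 10001111111111011000 (589784)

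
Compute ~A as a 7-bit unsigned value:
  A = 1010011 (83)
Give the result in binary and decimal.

Flip each bit (0->1, 1->0):
  1010011
  0101100

Answer: 0101100 (44)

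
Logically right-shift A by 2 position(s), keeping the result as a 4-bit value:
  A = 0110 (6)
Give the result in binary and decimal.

Logical shift right by 2: drop the bottom 2 bit(s), prepend 2 zero(s) on the left.
  0110  ->  keep [01], discard [10], prepend 00
= 0001

Answer: 0001 (1)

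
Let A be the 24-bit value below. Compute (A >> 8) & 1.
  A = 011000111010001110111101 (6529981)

Bit 8 is the 9th from the right.
  011000111010001110111101
                 ^
That bit is 1.

Answer: 1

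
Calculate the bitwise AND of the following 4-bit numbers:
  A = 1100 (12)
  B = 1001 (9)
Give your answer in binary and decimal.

Apply & to each column (1 only where both bits are 1):
  1100
& 1001
------
  1000

Answer: 1000 (8)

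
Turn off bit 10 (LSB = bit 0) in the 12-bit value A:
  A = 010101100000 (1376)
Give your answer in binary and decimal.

Mask = ~(1 << 10) = 101111111111
Bit 10 of A is 1, so AND-ing with the mask clears it to 0.
  010101100000
& 101111111111
--------------
  000101100000

Answer: 000101100000 (352)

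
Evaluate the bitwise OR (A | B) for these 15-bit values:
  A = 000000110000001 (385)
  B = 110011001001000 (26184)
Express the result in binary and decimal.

Apply | to each column (1 where either bit is 1):
  000000110000001
| 110011001001000
-----------------
  110011111001001

Answer: 110011111001001 (26569)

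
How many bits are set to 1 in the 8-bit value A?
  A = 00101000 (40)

00101000
1-bits at positions (from bit 0 = LSB): 3, 5
Count = 2

Answer: 2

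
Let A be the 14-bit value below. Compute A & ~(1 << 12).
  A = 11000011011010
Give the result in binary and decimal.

Mask = ~(1 << 12) = 10111111111111
Bit 12 of A is 1, so AND-ing with the mask clears it to 0.
  11000011011010
& 10111111111111
----------------
  10000011011010

Answer: 10000011011010 (8410)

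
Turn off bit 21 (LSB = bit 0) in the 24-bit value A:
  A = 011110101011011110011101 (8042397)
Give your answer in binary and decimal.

Mask = ~(1 << 21) = 110111111111111111111111
Bit 21 of A is 1, so AND-ing with the mask clears it to 0.
  011110101011011110011101
& 110111111111111111111111
--------------------------
  010110101011011110011101

Answer: 010110101011011110011101 (5945245)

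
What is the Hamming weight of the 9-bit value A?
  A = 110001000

110001000
1-bits at positions (from bit 0 = LSB): 3, 7, 8
Count = 3

Answer: 3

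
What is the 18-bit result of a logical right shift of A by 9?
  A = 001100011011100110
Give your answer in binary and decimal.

Logical shift right by 9: drop the bottom 9 bit(s), prepend 9 zero(s) on the left.
  001100011011100110  ->  keep [001100011], discard [011100110], prepend 000000000
= 000000000001100011

Answer: 000000000001100011 (99)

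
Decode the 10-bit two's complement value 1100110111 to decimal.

MSB is 1, so the value is negative. Find the magnitude:
1. Invert bits:  0011001000
2. Add 1:        0011001001  = 201
3. Apply sign:   -201

Answer: -201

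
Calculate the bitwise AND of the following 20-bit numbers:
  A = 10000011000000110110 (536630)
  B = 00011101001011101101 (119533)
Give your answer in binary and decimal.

Apply & to each column (1 only where both bits are 1):
  10000011000000110110
& 00011101001011101101
----------------------
  00000001000000100100

Answer: 00000001000000100100 (4132)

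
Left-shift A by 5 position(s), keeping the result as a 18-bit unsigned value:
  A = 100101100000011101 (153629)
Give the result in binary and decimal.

Shift left by 5: drop the top 5 bit(s), append 5 zero(s) on the right.
  100101100000011101  ->  discard [10010], keep [1100000011101], append 00000
= 110000001110100000

Answer: 110000001110100000 (197536)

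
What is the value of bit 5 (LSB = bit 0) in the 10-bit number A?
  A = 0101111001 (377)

Bit 5 is the 6th from the right.
  0101111001
      ^
That bit is 1.

Answer: 1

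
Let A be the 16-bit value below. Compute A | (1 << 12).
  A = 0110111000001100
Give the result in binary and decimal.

Mask = 1 << 12 = 0001000000000000
Bit 12 of A is 0, so OR-ing with the mask flips it to 1.
  0110111000001100
| 0001000000000000
------------------
  0111111000001100

Answer: 0111111000001100 (32268)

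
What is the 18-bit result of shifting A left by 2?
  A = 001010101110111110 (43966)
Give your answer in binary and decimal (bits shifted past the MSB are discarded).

Shift left by 2: drop the top 2 bit(s), append 2 zero(s) on the right.
  001010101110111110  ->  discard [00], keep [1010101110111110], append 00
= 101010111011111000

Answer: 101010111011111000 (175864)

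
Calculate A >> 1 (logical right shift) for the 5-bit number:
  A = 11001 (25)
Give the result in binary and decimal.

Logical shift right by 1: drop the bottom 1 bit(s), prepend 1 zero(s) on the left.
  11001  ->  keep [1100], discard [1], prepend 0
= 01100

Answer: 01100 (12)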